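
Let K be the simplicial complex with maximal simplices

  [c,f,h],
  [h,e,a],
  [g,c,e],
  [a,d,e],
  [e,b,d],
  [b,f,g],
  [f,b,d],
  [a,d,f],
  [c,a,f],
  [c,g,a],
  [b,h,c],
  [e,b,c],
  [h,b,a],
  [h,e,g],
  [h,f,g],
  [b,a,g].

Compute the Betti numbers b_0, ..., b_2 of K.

Fix the vertex order a < b < c < d < e < f < g < h and write every simplex with vertices in increasing order. Then dim K = 2 and the simplices of K are:

  0-simplices (8): a, b, c, d, e, f, g, h
  1-simplices (24): ab, ac, ad, ae, af, ag, ah, bc, bd, be, bf, bg, bh, ce, cf, cg, ch, de, df, eg, eh, fg, fh, gh
  2-simplices (16): abg, abh, acf, acg, ade, adf, aeh, bce, bch, bde, bdf, bfg, ceg, cfh, egh, fgh

so the chain groups are C_0 ≅ Z^8, C_1 ≅ Z^24, C_2 ≅ Z^16.

Boundary ∂_1: C_1 → C_0 maps an edge to its endpoints' difference, ∂[p,q] = q − p.
This gives a 8×24 integer matrix of rank 7; reducing to Smith normal form yields diagonal entries (1,1,1,1,1,1,1).

The boundary map ∂_2: C_2 → C_1 acts by ∂[p,q,r] = [q,r] − [p,r] + [p,q]. For instance
  ∂acg = cg − ag + ac,
  ∂bce = ce − be + bc.
As a 24×16 matrix over Z this has rank 15, with invariant factors (1,1,1,1,1,1,1,1,1,1,1,1,1,1,1).

Reading off H_k = ker ∂_k / im ∂_{k+1}:

  H_0: rank C_0 − rank ∂_1 = 8 − 7 = 1, and the invariant factors of ∂_1 are all 1, so H_0 = Z.
  H_1: rank ker ∂_1 − rank ∂_2 = (24 − 7) − 15 = 2, and the invariant factors of ∂_2 are all 1, so H_1 = Z^2.
  H_2: rank ker ∂_2 − rank ∂_3 = (16 − 15) − 0 = 1, and there is no ∂_3, so H_2 = Z.

(K is a triangulation of the torus T^2.)

Hence the Betti numbers are b_0 = 1, b_1 = 2, b_2 = 1.

b_0 = 1, b_1 = 2, b_2 = 1.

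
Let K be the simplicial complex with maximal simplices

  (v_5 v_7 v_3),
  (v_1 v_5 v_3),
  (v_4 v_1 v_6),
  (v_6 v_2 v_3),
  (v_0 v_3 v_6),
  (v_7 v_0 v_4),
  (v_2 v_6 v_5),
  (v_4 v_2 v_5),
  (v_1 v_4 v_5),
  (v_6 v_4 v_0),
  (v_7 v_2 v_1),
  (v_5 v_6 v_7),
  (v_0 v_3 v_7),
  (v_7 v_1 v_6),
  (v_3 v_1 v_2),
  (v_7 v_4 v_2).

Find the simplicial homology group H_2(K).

H_2 ≅ Z.

Take the total order v_0 < v_1 < v_2 < v_3 < v_4 < v_5 < v_6 < v_7 on the vertex set. Then K (dimension 2) consists of the simplices:

  0-simplices (8): [v_0], [v_1], [v_2], [v_3], [v_4], [v_5], [v_6], [v_7]
  1-simplices (24): (24 of them)
  2-simplices (16): (16 of them)

so the chain groups are C_0 ≅ Z^8, C_1 ≅ Z^24, C_2 ≅ Z^16.

Boundary ∂_1: C_1 → C_0 is given by ∂[p,q] = [q] − [p]. For instance
  ∂[v_4,v_5] = [v_5] − [v_4].
The 8×24 boundary matrix has rank 7 and Smith normal form diag(1,1,1,1,1,1,1).

Boundary ∂_2: C_2 → C_1 sends each 2-simplex [p,q,r] to [q,r] − [p,r] + [p,q]. For instance
  ∂[v_1,v_6,v_7] = [v_6,v_7] − [v_1,v_7] + [v_1,v_6],
  ∂[v_0,v_4,v_7] = [v_4,v_7] − [v_0,v_7] + [v_0,v_4].
This gives a 24×16 integer matrix of rank 15; reducing to Smith normal form yields diagonal entries (1,1,1,1,1,1,1,1,1,1,1,1,1,1,1).

Computing H_k = (kernel of ∂_k) / (image of ∂_{k+1}):

  H_2: rank ker ∂_2 − rank ∂_3 = (16 − 15) − 0 = 1, and there is no ∂_3, so H_2 = Z.

(K is a triangulation of the torus T^2.)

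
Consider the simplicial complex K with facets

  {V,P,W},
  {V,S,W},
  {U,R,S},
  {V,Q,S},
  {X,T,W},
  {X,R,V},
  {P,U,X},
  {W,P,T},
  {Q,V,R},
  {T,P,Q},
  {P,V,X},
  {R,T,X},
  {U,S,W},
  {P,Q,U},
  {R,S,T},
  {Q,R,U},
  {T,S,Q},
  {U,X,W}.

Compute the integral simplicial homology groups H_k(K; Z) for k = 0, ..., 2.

H_0 ≅ Z,  H_1 ≅ Z ⊕ Z/2,  H_2 = 0.

Fix the vertex order P < Q < R < S < T < U < V < W < X and write every simplex with vertices in increasing order. Then dim K = 2 and the simplices of K are:

  0-simplices (9): P, Q, R, S, T, U, V, W, X
  1-simplices (27): PQ, PT, PU, PV, PW, PX, QR, QS, QT, QU, QV, RS, RT, RU, RV, RX, ST, SU, SV, SW, TW, TX, UW, UX, VW, VX, WX
  2-simplices (18): PQT, PQU, PTW, PUX, PVW, PVX, QRU, QRV, QST, QSV, RST, RSU, RTX, RVX, SUW, SVW, TWX, UWX

Hence C_0 ≅ Z^9, C_1 ≅ Z^27, C_2 ≅ Z^18.

∂_1: C_1 → C_0 is given by ∂[p,q] = [q] − [p].
The resulting 9×27 matrix has rank 8, and its Smith normal form has invariant factors (1,1,1,1,1,1,1,1).

The boundary map ∂_2: C_2 → C_1 acts by ∂[p,q,r] = [q,r] − [p,r] + [p,q]. For instance
  ∂PQT = QT − PT + PQ,
  ∂PVW = VW − PW + PV.
The resulting 27×18 matrix has rank 18, and its Smith normal form has invariant factors (1,1,1,1,1,1,1,1,1,1,1,1,1,1,1,1,1,2).

Reading off H_k = ker ∂_k / im ∂_{k+1}:

  H_0: rank C_0 − rank ∂_1 = 9 − 8 = 1, and the invariant factors of ∂_1 are all 1, so H_0 = Z.
  H_1: rank ker ∂_1 − rank ∂_2 = (27 − 8) − 18 = 1, and ∂_2 has invariant factor 2 > 1, so H_1 = Z ⊕ Z/2.
  H_2: rank ker ∂_2 − rank ∂_3 = (18 − 18) − 0 = 0, and there is no ∂_3, so H_2 = 0.

As a check, the Euler characteristic is 9 − 27 + 18 = 0, which agrees with 1 − 1 + 0 = 0.
(K is a triangulation of the Klein bottle.)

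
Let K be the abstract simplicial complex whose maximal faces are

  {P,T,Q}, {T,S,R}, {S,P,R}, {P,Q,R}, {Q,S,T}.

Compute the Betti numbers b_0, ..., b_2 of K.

b_0 = 1, b_1 = 1, b_2 = 0.

Take the total order P < Q < R < S < T on the vertex set. Then K (dimension 2) consists of the simplices:

  0-simplices (5): P, Q, R, S, T
  1-simplices (10): PQ, PR, PS, PT, QR, QS, QT, RS, RT, ST
  2-simplices (5): PQR, PQT, PRS, QST, RST

giving chain groups C_0 ≅ Z^5, C_1 ≅ Z^10, C_2 ≅ Z^5.

Boundary ∂_1: C_1 → C_0 is given by ∂[p,q] = [q] − [p]. For instance
  ∂RS = S − R.
The resulting 5×10 matrix has rank 4, and its Smith normal form has invariant factors (1,1,1,1).

Boundary ∂_2: C_2 → C_1 sends each 2-simplex [p,q,r] to [q,r] − [p,r] + [p,q]. For instance
  ∂PQR = QR − PR + PQ,
  ∂QST = ST − QT + QS.
As a 10×5 matrix over Z this has rank 5, with invariant factors (1,1,1,1,1).

Now H_k = ker ∂_k / im ∂_{k+1}, so:

  H_0: rank C_0 − rank ∂_1 = 5 − 4 = 1, and the invariant factors of ∂_1 are all 1, so H_0 ≅ Z.
  H_1: rank ker ∂_1 − rank ∂_2 = (10 − 4) − 5 = 1, and the invariant factors of ∂_2 are all 1, so H_1 ≅ Z.
  H_2: rank ker ∂_2 − rank ∂_3 = (5 − 5) − 0 = 0, and there is no ∂_3, so H_2 ≅ 0.

Hence the Betti numbers are b_0 = 1, b_1 = 1, b_2 = 0.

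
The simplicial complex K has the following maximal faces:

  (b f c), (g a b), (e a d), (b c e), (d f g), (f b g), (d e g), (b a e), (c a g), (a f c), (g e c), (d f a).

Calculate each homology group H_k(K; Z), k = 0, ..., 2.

H_0 = Z,  H_1 = Z/2,  H_2 = 0.

Fix the vertex order a < b < c < d < e < f < g and write every simplex with vertices in increasing order. Then dim K = 2 and the simplices of K are:

  0-simplices (7): a, b, c, d, e, f, g
  1-simplices (18): ab, ac, ad, ae, af, ag, bc, be, bf, bg, ce, cf, cg, de, df, dg, eg, fg
  2-simplices (12): abe, abg, acf, acg, ade, adf, bce, bcf, bfg, ceg, deg, dfg

so the chain groups are C_0 ≅ Z^7, C_1 ≅ Z^18, C_2 ≅ Z^12.

Boundary ∂_1: C_1 → C_0 sends each edge [p,q] (with p < q) to q − p.
This gives a 7×18 integer matrix of rank 6; reducing to Smith normal form yields diagonal entries (1,1,1,1,1,1).

∂_2: C_2 → C_1 maps a triangle to the signed sum of its edges. For instance
  ∂ceg = eg − cg + ce,
  ∂ade = de − ae + ad.
As a 18×12 matrix over Z this has rank 12, with invariant factors (1,1,1,1,1,1,1,1,1,1,1,2).

Now H_k = ker ∂_k / im ∂_{k+1}, so:

  H_0: rank C_0 − rank ∂_1 = 7 − 6 = 1, and the invariant factors of ∂_1 are all 1, so H_0 ≅ Z.
  H_1: rank ker ∂_1 − rank ∂_2 = (18 − 6) − 12 = 0, and ∂_2 has invariant factor 2 > 1, so H_1 ≅ Z/2.
  H_2: rank ker ∂_2 − rank ∂_3 = (12 − 12) − 0 = 0, and there is no ∂_3, so H_2 ≅ 0.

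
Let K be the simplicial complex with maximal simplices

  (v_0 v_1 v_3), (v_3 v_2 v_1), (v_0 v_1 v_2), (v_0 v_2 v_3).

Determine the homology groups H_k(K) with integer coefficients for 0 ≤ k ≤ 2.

Fix the vertex order v_0 < v_1 < v_2 < v_3 and write every simplex with vertices in increasing order. Then dim K = 2 and the simplices of K are:

  0-simplices (4): [v_0], [v_1], [v_2], [v_3]
  1-simplices (6): [v_0,v_1], [v_0,v_2], [v_0,v_3], [v_1,v_2], [v_1,v_3], [v_2,v_3]
  2-simplices (4): [v_0,v_1,v_2], [v_0,v_1,v_3], [v_0,v_2,v_3], [v_1,v_2,v_3]

so the chain groups are C_0 ≅ Z^4, C_1 ≅ Z^6, C_2 ≅ Z^4.

∂_1: C_1 → C_0 is given by ∂[p,q] = [q] − [p].
This gives a 4×6 integer matrix of rank 3; reducing to Smith normal form yields diagonal entries (1,1,1).

The boundary map ∂_2: C_2 → C_1 acts by ∂[p,q,r] = [q,r] − [p,r] + [p,q]. For instance
  ∂[v_0,v_2,v_3] = [v_2,v_3] − [v_0,v_3] + [v_0,v_2],
  ∂[v_0,v_1,v_3] = [v_1,v_3] − [v_0,v_3] + [v_0,v_1].
As a 6×4 matrix over Z this has rank 3, with invariant factors (1,1,1).

Now H_k = ker ∂_k / im ∂_{k+1}, so:

  H_0: rank C_0 − rank ∂_1 = 4 − 3 = 1, and the invariant factors of ∂_1 are all 1, so H_0 ≅ Z.
  H_1: rank ker ∂_1 − rank ∂_2 = (6 − 3) − 3 = 0, and the invariant factors of ∂_2 are all 1, so H_1 ≅ 0.
  H_2: rank ker ∂_2 − rank ∂_3 = (4 − 3) − 0 = 1, and there is no ∂_3, so H_2 ≅ Z.

As a check, the Euler characteristic is 4 − 6 + 4 = 2, which agrees with 1 − 0 + 1 = 2.

H_0 = Z,  H_1 = 0,  H_2 = Z.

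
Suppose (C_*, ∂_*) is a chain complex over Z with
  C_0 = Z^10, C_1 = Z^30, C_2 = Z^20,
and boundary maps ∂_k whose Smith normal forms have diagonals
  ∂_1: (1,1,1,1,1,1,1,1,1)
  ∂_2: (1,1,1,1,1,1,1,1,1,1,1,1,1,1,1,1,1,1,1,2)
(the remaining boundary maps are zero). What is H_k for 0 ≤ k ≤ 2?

H_0 ≅ Z,  H_1 ≅ Z ⊕ Z/2,  H_2 = 0.

H_0: b_0 = 10 − 0 − 9 = 1; torsion from ∂_1 factors > 1: none. So H_0 ≅ Z.
H_1: b_1 = 30 − 9 − 20 = 1; torsion from ∂_2 factors > 1: [2]. So H_1 ≅ Z ⊕ Z/2.
H_2: b_2 = 20 − 20 − 0 = 0; torsion from ∂_3 factors > 1: none. So H_2 ≅ 0.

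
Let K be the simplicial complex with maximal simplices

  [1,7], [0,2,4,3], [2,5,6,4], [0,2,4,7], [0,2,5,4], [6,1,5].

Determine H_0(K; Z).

Take the total order 0 < 1 < 2 < 3 < 4 < 5 < 6 < 7 on the vertex set. Then K (dimension 3) consists of the simplices:

  0-simplices (8): [0], [1], [2], [3], [4], [5], [6], [7]
  1-simplices (18): [0,2], [0,3], [0,4], [0,5], [0,7], [1,5], [1,6], [1,7], [2,3], [2,4], [2,5], [2,6], [2,7], [3,4], [4,5], [4,6], [4,7], [5,6]
  2-simplices (14): [0,2,3], [0,2,4], [0,2,5], [0,2,7], [0,3,4], [0,4,5], [0,4,7], [1,5,6], [2,3,4], [2,4,5], [2,4,6], [2,4,7], [2,5,6], [4,5,6]
  3-simplices (4): [0,2,3,4], [0,2,4,5], [0,2,4,7], [2,4,5,6]

Hence C_0 ≅ Z^8, C_1 ≅ Z^18, C_2 ≅ Z^14, C_3 ≅ Z^4.

The boundary map ∂_1: C_1 → C_0 sends each edge [p,q] (with p < q) to q − p. For instance
  ∂[4,6] = [6] − [4].
The resulting 8×18 matrix has rank 7, and its Smith normal form has invariant factors (1,1,1,1,1,1,1).

The boundary map ∂_2: C_2 → C_1 acts by ∂[p,q,r] = [q,r] − [p,r] + [p,q]. For instance
  ∂[4,5,6] = [5,6] − [4,6] + [4,5],
  ∂[0,4,5] = [4,5] − [0,5] + [0,4].
As a 18×14 matrix over Z this has rank 10, with invariant factors (1,1,1,1,1,1,1,1,1,1).

The boundary map ∂_3: C_3 → C_2 sends each 3-simplex σ to the alternating sum Σ_i (−1)^i (σ with its i-th vertex removed). For instance
  ∂[0,2,3,4] = [2,3,4] − [0,3,4] + [0,2,4] − [0,2,3],
  ∂[0,2,4,5] = [2,4,5] − [0,4,5] + [0,2,5] − [0,2,4].
The 14×4 boundary matrix has rank 4 and Smith normal form diag(1,1,1,1).

Now H_k = ker ∂_k / im ∂_{k+1}, so:

  H_0: rank C_0 − rank ∂_1 = 8 − 7 = 1, and the invariant factors of ∂_1 are all 1, so H_0 = Z.

H_0 ≅ Z.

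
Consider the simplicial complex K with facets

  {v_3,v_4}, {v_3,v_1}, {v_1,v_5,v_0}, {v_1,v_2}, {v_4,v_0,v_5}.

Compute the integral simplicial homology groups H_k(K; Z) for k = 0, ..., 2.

We work with the vertex ordering v_0 < v_1 < v_2 < v_3 < v_4 < v_5. The simplices of K, each written with vertices in increasing order, are:

  0-simplices (6): [v_0], [v_1], [v_2], [v_3], [v_4], [v_5]
  1-simplices (8): [v_0,v_1], [v_0,v_4], [v_0,v_5], [v_1,v_2], [v_1,v_3], [v_1,v_5], [v_3,v_4], [v_4,v_5]
  2-simplices (2): [v_0,v_1,v_5], [v_0,v_4,v_5]

Hence C_0 ≅ Z^6, C_1 ≅ Z^8, C_2 ≅ Z^2.

Boundary ∂_1: C_1 → C_0 maps an edge to its endpoints' difference, ∂[p,q] = q − p. For instance
  ∂[v_3,v_4] = [v_4] − [v_3].
The 6×8 boundary matrix has rank 5 and Smith normal form diag(1,1,1,1,1).

The boundary map ∂_2: C_2 → C_1 sends each 2-simplex [p,q,r] to [q,r] − [p,r] + [p,q]. For instance
  ∂[v_0,v_4,v_5] = [v_4,v_5] − [v_0,v_5] + [v_0,v_4],
  ∂[v_0,v_1,v_5] = [v_1,v_5] − [v_0,v_5] + [v_0,v_1].
The resulting 8×2 matrix has rank 2, and its Smith normal form has invariant factors (1,1).

Reading off H_k = ker ∂_k / im ∂_{k+1}:

  H_0: rank C_0 − rank ∂_1 = 6 − 5 = 1, and the invariant factors of ∂_1 are all 1, so H_0 = Z.
  H_1: rank ker ∂_1 − rank ∂_2 = (8 − 5) − 2 = 1, and the invariant factors of ∂_2 are all 1, so H_1 = Z.
  H_2: rank ker ∂_2 − rank ∂_3 = (2 − 2) − 0 = 0, and there is no ∂_3, so H_2 = 0.

H_0 = Z,  H_1 = Z,  H_2 = 0.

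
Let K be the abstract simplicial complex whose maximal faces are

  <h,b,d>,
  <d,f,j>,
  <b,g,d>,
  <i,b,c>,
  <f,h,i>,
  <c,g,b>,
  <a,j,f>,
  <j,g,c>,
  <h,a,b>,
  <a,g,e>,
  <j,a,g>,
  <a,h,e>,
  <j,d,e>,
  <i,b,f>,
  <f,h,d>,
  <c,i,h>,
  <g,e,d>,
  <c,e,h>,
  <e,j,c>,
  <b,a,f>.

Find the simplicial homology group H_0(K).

We work with the vertex ordering a < b < c < d < e < f < g < h < i < j. The simplices of K, each written with vertices in increasing order, are:

  0-simplices (10): a, b, c, d, e, f, g, h, i, j
  1-simplices (30): ab, ae, af, ag, ah, aj, bc, bd, bf, bg, bh, bi, ce, cg, ch, ci, cj, de, df, dg, dh, dj, eg, eh, ej, fh, fi, fj, gj, hi
  2-simplices (20): abf, abh, aeg, aeh, afj, agj, bcg, bci, bdg, bdh, bfi, ceh, cej, cgj, chi, deg, dej, dfh, dfj, fhi

Hence C_0 ≅ Z^10, C_1 ≅ Z^30, C_2 ≅ Z^20.

∂_1: C_1 → C_0 maps an edge to its endpoints' difference, ∂[p,q] = q − p. For instance
  ∂bc = c − b.
The resulting 10×30 matrix has rank 9, and its Smith normal form has invariant factors (1,1,1,1,1,1,1,1,1).

The boundary map ∂_2: C_2 → C_1 maps a triangle to the signed sum of its edges. For instance
  ∂afj = fj − aj + af,
  ∂agj = gj − aj + ag.
The resulting 30×20 matrix has rank 20, and its Smith normal form has invariant factors (1,1,1,1,1,1,1,1,1,1,1,1,1,1,1,1,1,1,1,2).

Now H_k = ker ∂_k / im ∂_{k+1}, so:

  H_0: rank C_0 − rank ∂_1 = 10 − 9 = 1, and the invariant factors of ∂_1 are all 1, so H_0 ≅ Z.

H_0 ≅ Z.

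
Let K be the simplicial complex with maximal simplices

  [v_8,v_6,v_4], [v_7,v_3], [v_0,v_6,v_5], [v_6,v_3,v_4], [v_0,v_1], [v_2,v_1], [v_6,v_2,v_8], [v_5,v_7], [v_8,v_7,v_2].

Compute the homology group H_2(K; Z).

H_2 = 0.

K has 9 vertices, 16 edges, 5 triangles.
rank ∂_2 = 5, rank ∂_3 = 0 ⇒ b_2 = 5 − 5 − 0 = 0. So H_2 = 0.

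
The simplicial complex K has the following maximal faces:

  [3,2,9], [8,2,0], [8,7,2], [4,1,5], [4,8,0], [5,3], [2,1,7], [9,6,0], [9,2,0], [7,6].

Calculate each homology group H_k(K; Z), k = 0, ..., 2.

Order the vertices as 0 < 1 < 2 < 3 < 4 < 5 < 6 < 7 < 8 < 9. Listing each simplex with vertices in this order, K has dimension 2 with simplices:

  0-simplices (10): [0], [1], [2], [3], [4], [5], [6], [7], [8], [9]
  1-simplices (20): [0,2], [0,4], [0,6], [0,8], [0,9], [1,2], [1,4], [1,5], [1,7], [2,3], [2,7], [2,8], [2,9], [3,5], [3,9], [4,5], [4,8], [6,7], [6,9], [7,8]
  2-simplices (8): [0,2,8], [0,2,9], [0,4,8], [0,6,9], [1,2,7], [1,4,5], [2,3,9], [2,7,8]

so the chain groups are C_0 ≅ Z^10, C_1 ≅ Z^20, C_2 ≅ Z^8.

The boundary map ∂_1: C_1 → C_0 maps an edge to its endpoints' difference, ∂[p,q] = q − p.
The 10×20 boundary matrix has rank 9 and Smith normal form diag(1,1,1,1,1,1,1,1,1).

∂_2: C_2 → C_1 acts by ∂[p,q,r] = [q,r] − [p,r] + [p,q]. For instance
  ∂[2,7,8] = [7,8] − [2,8] + [2,7],
  ∂[1,4,5] = [4,5] − [1,5] + [1,4].
The 20×8 boundary matrix has rank 8 and Smith normal form diag(1,1,1,1,1,1,1,1).

Now H_k = ker ∂_k / im ∂_{k+1}, so:

  H_0: rank C_0 − rank ∂_1 = 10 − 9 = 1, and the invariant factors of ∂_1 are all 1, so H_0 = Z.
  H_1: rank ker ∂_1 − rank ∂_2 = (20 − 9) − 8 = 3, and the invariant factors of ∂_2 are all 1, so H_1 = Z^3.
  H_2: rank ker ∂_2 − rank ∂_3 = (8 − 8) − 0 = 0, and there is no ∂_3, so H_2 = 0.

H_0 = Z,  H_1 = Z^3,  H_2 = 0.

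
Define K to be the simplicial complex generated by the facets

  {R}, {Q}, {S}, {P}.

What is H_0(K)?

We work with the vertex ordering P < Q < R < S. The simplices of K, each written with vertices in increasing order, are:

  0-simplices (4): P, Q, R, S

Hence C_0 ≅ Z^4.

Reading off H_k = ker ∂_k / im ∂_{k+1}:

  H_0: rank C_0 − rank ∂_1 = 4 − 0 = 4, and there is no ∂_1, so H_0 ≅ Z^4.

H_0 = Z^4.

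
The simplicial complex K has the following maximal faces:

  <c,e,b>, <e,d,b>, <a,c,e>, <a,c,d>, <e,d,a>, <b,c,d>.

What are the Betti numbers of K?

Order the vertices as a < b < c < d < e. Listing each simplex with vertices in this order, K has dimension 2 with simplices:

  0-simplices (5): a, b, c, d, e
  1-simplices (9): ac, ad, ae, bc, bd, be, cd, ce, de
  2-simplices (6): acd, ace, ade, bcd, bce, bde

so the chain groups are C_0 ≅ Z^5, C_1 ≅ Z^9, C_2 ≅ Z^6.

The boundary map ∂_1: C_1 → C_0 sends each edge [p,q] (with p < q) to q − p. For instance
  ∂ce = e − c.
The 5×9 boundary matrix has rank 4 and Smith normal form diag(1,1,1,1).

∂_2: C_2 → C_1 acts by ∂[p,q,r] = [q,r] − [p,r] + [p,q]. For instance
  ∂acd = cd − ad + ac,
  ∂ace = ce − ae + ac.
This gives a 9×6 integer matrix of rank 5; reducing to Smith normal form yields diagonal entries (1,1,1,1,1).

Computing H_k = (kernel of ∂_k) / (image of ∂_{k+1}):

  H_0: rank C_0 − rank ∂_1 = 5 − 4 = 1, and the invariant factors of ∂_1 are all 1, so H_0 = Z.
  H_1: rank ker ∂_1 − rank ∂_2 = (9 − 4) − 5 = 0, and the invariant factors of ∂_2 are all 1, so H_1 = 0.
  H_2: rank ker ∂_2 − rank ∂_3 = (6 − 5) − 0 = 1, and there is no ∂_3, so H_2 = Z.

As a check, the Euler characteristic is 5 − 9 + 6 = 2, which agrees with 1 − 0 + 1 = 2.

Hence the Betti numbers are b_0 = 1, b_1 = 0, b_2 = 1.

b_0 = 1, b_1 = 0, b_2 = 1.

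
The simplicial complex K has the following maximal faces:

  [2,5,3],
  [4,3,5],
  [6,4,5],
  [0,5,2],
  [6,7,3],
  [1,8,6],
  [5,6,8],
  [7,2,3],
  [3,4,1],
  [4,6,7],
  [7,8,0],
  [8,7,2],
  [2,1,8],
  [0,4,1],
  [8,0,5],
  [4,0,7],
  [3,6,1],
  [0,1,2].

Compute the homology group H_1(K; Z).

K has 9 vertices, 27 edges, 18 triangles.
rank ∂_1 = 8, rank ∂_2 = 18 ⇒ b_1 = 27 − 8 − 18 = 1; ∂_2 has invariant factor(s) [2] giving torsion. So H_1 = Z × Z/2.

H_1 ≅ Z × Z/2.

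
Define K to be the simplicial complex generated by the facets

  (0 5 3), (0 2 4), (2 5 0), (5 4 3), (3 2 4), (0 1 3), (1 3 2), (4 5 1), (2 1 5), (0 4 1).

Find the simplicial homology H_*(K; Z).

Order the vertices as 0 < 1 < 2 < 3 < 4 < 5. Listing each simplex with vertices in this order, K has dimension 2 with simplices:

  0-simplices (6): [0], [1], [2], [3], [4], [5]
  1-simplices (15): [0,1], [0,2], [0,3], [0,4], [0,5], [1,2], [1,3], [1,4], [1,5], [2,3], [2,4], [2,5], [3,4], [3,5], [4,5]
  2-simplices (10): [0,1,3], [0,1,4], [0,2,4], [0,2,5], [0,3,5], [1,2,3], [1,2,5], [1,4,5], [2,3,4], [3,4,5]

so the chain groups are C_0 ≅ Z^6, C_1 ≅ Z^15, C_2 ≅ Z^10.

∂_1: C_1 → C_0 sends each edge [p,q] (with p < q) to q − p.
The resulting 6×15 matrix has rank 5, and its Smith normal form has invariant factors (1,1,1,1,1).

∂_2: C_2 → C_1 maps a triangle to the signed sum of its edges. For instance
  ∂[0,1,3] = [1,3] − [0,3] + [0,1],
  ∂[0,3,5] = [3,5] − [0,5] + [0,3].
This gives a 15×10 integer matrix of rank 10; reducing to Smith normal form yields diagonal entries (1,1,1,1,1,1,1,1,1,2).

Computing H_k = (kernel of ∂_k) / (image of ∂_{k+1}):

  H_0: rank C_0 − rank ∂_1 = 6 − 5 = 1, and the invariant factors of ∂_1 are all 1, so H_0 = Z.
  H_1: rank ker ∂_1 − rank ∂_2 = (15 − 5) − 10 = 0, and ∂_2 has invariant factor 2 > 1, so H_1 = Z_2.
  H_2: rank ker ∂_2 − rank ∂_3 = (10 − 10) − 0 = 0, and there is no ∂_3, so H_2 = 0.

As a check, the Euler characteristic is 6 − 15 + 10 = 1, which agrees with 1 − 0 + 0 = 1.
(K is a triangulation of the real projective plane RP^2.)

H_0 ≅ Z,  H_1 ≅ Z_2,  H_2 = 0.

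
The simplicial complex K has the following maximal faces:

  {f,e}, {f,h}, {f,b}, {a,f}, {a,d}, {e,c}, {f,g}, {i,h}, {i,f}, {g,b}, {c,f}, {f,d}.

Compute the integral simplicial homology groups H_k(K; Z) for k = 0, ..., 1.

Take the total order a < b < c < d < e < f < g < h < i on the vertex set. Then K (dimension 1) consists of the simplices:

  0-simplices (9): a, b, c, d, e, f, g, h, i
  1-simplices (12): ad, af, bf, bg, ce, cf, df, ef, fg, fh, fi, hi

so the chain groups are C_0 ≅ Z^9, C_1 ≅ Z^12.

∂_1: C_1 → C_0 maps an edge to its endpoints' difference, ∂[p,q] = q − p. For instance
  ∂bf = f − b.
As a 9×12 matrix over Z this has rank 8, with invariant factors (1,1,1,1,1,1,1,1).

Reading off H_k = ker ∂_k / im ∂_{k+1}:

  H_0: rank C_0 − rank ∂_1 = 9 − 8 = 1, and the invariant factors of ∂_1 are all 1, so H_0 ≅ Z.
  H_1: rank ker ∂_1 − rank ∂_2 = (12 − 8) − 0 = 4, and there is no ∂_2, so H_1 ≅ Z^4.

(K is a triangulation of a wedge of 4 circles.)

H_0 ≅ Z,  H_1 ≅ Z^4.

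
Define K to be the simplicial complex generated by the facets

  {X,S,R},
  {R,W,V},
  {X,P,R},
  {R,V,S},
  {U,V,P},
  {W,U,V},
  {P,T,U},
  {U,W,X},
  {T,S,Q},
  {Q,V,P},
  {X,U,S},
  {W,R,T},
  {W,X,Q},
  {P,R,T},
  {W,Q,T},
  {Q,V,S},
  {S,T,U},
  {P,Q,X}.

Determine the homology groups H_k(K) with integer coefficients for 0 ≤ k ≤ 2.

H_0 = Z,  H_1 = Z^2,  H_2 = Z.

K has 9 vertices, 27 edges, 18 triangles.
rank ∂_0 = 0, rank ∂_1 = 8 ⇒ b_0 = 9 − 0 − 8 = 1; all invariant factors of ∂_1 are 1 so no torsion. So H_0 = Z.
rank ∂_1 = 8, rank ∂_2 = 17 ⇒ b_1 = 27 − 8 − 17 = 2; all invariant factors of ∂_2 are 1 so no torsion. So H_1 = Z^2.
rank ∂_2 = 17, rank ∂_3 = 0 ⇒ b_2 = 18 − 17 − 0 = 1. So H_2 = Z.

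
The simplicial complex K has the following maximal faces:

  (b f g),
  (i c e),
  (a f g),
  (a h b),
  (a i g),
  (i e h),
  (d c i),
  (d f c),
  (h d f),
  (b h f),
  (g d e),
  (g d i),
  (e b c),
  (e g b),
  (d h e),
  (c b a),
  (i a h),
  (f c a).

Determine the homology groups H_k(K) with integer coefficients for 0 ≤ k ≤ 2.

K has 9 vertices, 27 edges, 18 triangles.
rank ∂_0 = 0, rank ∂_1 = 8 ⇒ b_0 = 9 − 0 − 8 = 1; all invariant factors of ∂_1 are 1 so no torsion. So H_0 ≅ Z.
rank ∂_1 = 8, rank ∂_2 = 18 ⇒ b_1 = 27 − 8 − 18 = 1; ∂_2 has invariant factor(s) [2] giving torsion. So H_1 ≅ Z ⊕ Z_2.
rank ∂_2 = 18, rank ∂_3 = 0 ⇒ b_2 = 18 − 18 − 0 = 0. So H_2 ≅ 0.

H_0 ≅ Z,  H_1 ≅ Z ⊕ Z_2,  H_2 = 0.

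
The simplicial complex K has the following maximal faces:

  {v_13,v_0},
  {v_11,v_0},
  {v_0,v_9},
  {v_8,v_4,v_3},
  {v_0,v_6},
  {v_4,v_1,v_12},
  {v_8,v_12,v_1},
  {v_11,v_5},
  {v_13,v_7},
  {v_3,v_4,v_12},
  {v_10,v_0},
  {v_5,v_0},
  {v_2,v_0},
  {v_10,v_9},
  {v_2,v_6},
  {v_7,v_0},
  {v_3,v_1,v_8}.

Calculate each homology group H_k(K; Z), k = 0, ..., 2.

Take the total order v_0 < v_1 < v_2 < v_3 < v_4 < v_5 < v_6 < v_7 < v_8 < v_9 < v_10 < v_11 < v_12 < v_13 on the vertex set. Then K (dimension 2) consists of the simplices:

  0-simplices (14): [v_0], [v_1], [v_2], [v_3], [v_4], [v_5], [v_6], [v_7], [v_8], [v_9], [v_10], [v_11], [v_12], [v_13]
  1-simplices (22): (22 of them)
  2-simplices (5): [v_1,v_3,v_8], [v_1,v_4,v_12], [v_1,v_8,v_12], [v_3,v_4,v_8], [v_3,v_4,v_12]

giving chain groups C_0 ≅ Z^14, C_1 ≅ Z^22, C_2 ≅ Z^5.

∂_1: C_1 → C_0 sends each edge [p,q] (with p < q) to q − p. For instance
  ∂[v_4,v_8] = [v_8] − [v_4].
The resulting 14×22 matrix has rank 12, and its Smith normal form has invariant factors (1,1,1,1,1,1,1,1,1,1,1,1).

The boundary map ∂_2: C_2 → C_1 maps a triangle to the signed sum of its edges. For instance
  ∂[v_1,v_8,v_12] = [v_8,v_12] − [v_1,v_12] + [v_1,v_8],
  ∂[v_3,v_4,v_8] = [v_4,v_8] − [v_3,v_8] + [v_3,v_4].
This gives a 22×5 integer matrix of rank 5; reducing to Smith normal form yields diagonal entries (1,1,1,1,1).

Computing H_k = (kernel of ∂_k) / (image of ∂_{k+1}):

  H_0: rank C_0 − rank ∂_1 = 14 − 12 = 2, and the invariant factors of ∂_1 are all 1, so H_0 ≅ Z^2.
  H_1: rank ker ∂_1 − rank ∂_2 = (22 − 12) − 5 = 5, and the invariant factors of ∂_2 are all 1, so H_1 ≅ Z^5.
  H_2: rank ker ∂_2 − rank ∂_3 = (5 − 5) − 0 = 0, and there is no ∂_3, so H_2 ≅ 0.

As a check, the Euler characteristic is 14 − 22 + 5 = -3, which agrees with 2 − 5 + 0 = -3.
(K is a triangulation of the disjoint union of the Möbius band and a wedge of 4 circles.)

H_0 = Z^2,  H_1 = Z^5,  H_2 = 0.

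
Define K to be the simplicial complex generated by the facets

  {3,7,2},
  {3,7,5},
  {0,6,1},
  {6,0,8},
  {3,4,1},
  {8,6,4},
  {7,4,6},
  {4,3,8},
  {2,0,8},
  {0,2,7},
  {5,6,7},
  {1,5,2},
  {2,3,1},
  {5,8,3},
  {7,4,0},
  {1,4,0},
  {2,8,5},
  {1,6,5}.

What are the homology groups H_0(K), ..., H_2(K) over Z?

H_0 = Z,  H_1 = Z ⊕ Z/2,  H_2 = 0.

Order the vertices as 0 < 1 < 2 < 3 < 4 < 5 < 6 < 7 < 8. Listing each simplex with vertices in this order, K has dimension 2 with simplices:

  0-simplices (9): [0], [1], [2], [3], [4], [5], [6], [7], [8]
  1-simplices (27): (27 of them)
  2-simplices (18): [0,1,4], [0,1,6], [0,2,7], [0,2,8], [0,4,7], [0,6,8], [1,2,3], [1,2,5], [1,3,4], [1,5,6], [2,3,7], [2,5,8], [3,4,8], [3,5,7], [3,5,8], [4,6,7], [4,6,8], [5,6,7]

giving chain groups C_0 ≅ Z^9, C_1 ≅ Z^27, C_2 ≅ Z^18.

∂_1: C_1 → C_0 sends each edge [p,q] (with p < q) to q − p. For instance
  ∂[1,5] = [5] − [1].
The 9×27 boundary matrix has rank 8 and Smith normal form diag(1,1,1,1,1,1,1,1).

The boundary map ∂_2: C_2 → C_1 acts by ∂[p,q,r] = [q,r] − [p,r] + [p,q]. For instance
  ∂[4,6,7] = [6,7] − [4,7] + [4,6],
  ∂[0,1,4] = [1,4] − [0,4] + [0,1].
This gives a 27×18 integer matrix of rank 18; reducing to Smith normal form yields diagonal entries (1,1,1,1,1,1,1,1,1,1,1,1,1,1,1,1,1,2).

From H_k ≅ ker(∂_k) / im(∂_{k+1}) we obtain:

  H_0: rank C_0 − rank ∂_1 = 9 − 8 = 1, and the invariant factors of ∂_1 are all 1, so H_0 ≅ Z.
  H_1: rank ker ∂_1 − rank ∂_2 = (27 − 8) − 18 = 1, and ∂_2 has invariant factor 2 > 1, so H_1 ≅ Z ⊕ Z/2.
  H_2: rank ker ∂_2 − rank ∂_3 = (18 − 18) − 0 = 0, and there is no ∂_3, so H_2 ≅ 0.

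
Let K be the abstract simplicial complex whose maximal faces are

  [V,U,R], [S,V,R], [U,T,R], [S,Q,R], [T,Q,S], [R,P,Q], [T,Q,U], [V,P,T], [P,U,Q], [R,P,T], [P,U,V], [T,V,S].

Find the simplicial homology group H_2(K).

H_2 = 0.

Fix the vertex order P < Q < R < S < T < U < V and write every simplex with vertices in increasing order. Then dim K = 2 and the simplices of K are:

  0-simplices (7): P, Q, R, S, T, U, V
  1-simplices (18): PQ, PR, PT, PU, PV, QR, QS, QT, QU, RS, RT, RU, RV, ST, SV, TU, TV, UV
  2-simplices (12): PQR, PQU, PRT, PTV, PUV, QRS, QST, QTU, RSV, RTU, RUV, STV

Hence C_0 ≅ Z^7, C_1 ≅ Z^18, C_2 ≅ Z^12.

Boundary ∂_1: C_1 → C_0 sends each edge [p,q] (with p < q) to q − p. For instance
  ∂PT = T − P.
This gives a 7×18 integer matrix of rank 6; reducing to Smith normal form yields diagonal entries (1,1,1,1,1,1).

Boundary ∂_2: C_2 → C_1 acts by ∂[p,q,r] = [q,r] − [p,r] + [p,q]. For instance
  ∂PUV = UV − PV + PU,
  ∂RSV = SV − RV + RS.
The resulting 18×12 matrix has rank 12, and its Smith normal form has invariant factors (1,1,1,1,1,1,1,1,1,1,1,2).

Now H_k = ker ∂_k / im ∂_{k+1}, so:

  H_2: rank ker ∂_2 − rank ∂_3 = (12 − 12) − 0 = 0, and there is no ∂_3, so H_2 = 0.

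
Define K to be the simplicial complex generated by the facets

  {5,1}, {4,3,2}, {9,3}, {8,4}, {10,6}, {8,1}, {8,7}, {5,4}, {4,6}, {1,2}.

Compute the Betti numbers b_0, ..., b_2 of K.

Order the vertices as 1 < 2 < 3 < 4 < 5 < 6 < 7 < 8 < 9 < 10. Listing each simplex with vertices in this order, K has dimension 2 with simplices:

  0-simplices (10): [1], [2], [3], [4], [5], [6], [7], [8], [9], [10]
  1-simplices (12): [1,2], [1,5], [1,8], [2,3], [2,4], [3,4], [3,9], [4,5], [4,6], [4,8], [6,10], [7,8]
  2-simplices (1): [2,3,4]

so the chain groups are C_0 ≅ Z^10, C_1 ≅ Z^12, C_2 ≅ Z^1.

Boundary ∂_1: C_1 → C_0 sends each edge [p,q] (with p < q) to q − p. For instance
  ∂[1,5] = [5] − [1].
As a 10×12 matrix over Z this has rank 9, with invariant factors (1,1,1,1,1,1,1,1,1).

Boundary ∂_2: C_2 → C_1 maps a triangle to the signed sum of its edges. For instance
  ∂[2,3,4] = [3,4] − [2,4] + [2,3].
The 12×1 boundary matrix has rank 1 and Smith normal form diag(1).

Now H_k = ker ∂_k / im ∂_{k+1}, so:

  H_0: rank C_0 − rank ∂_1 = 10 − 9 = 1, and the invariant factors of ∂_1 are all 1, so H_0 ≅ Z.
  H_1: rank ker ∂_1 − rank ∂_2 = (12 − 9) − 1 = 2, and the invariant factors of ∂_2 are all 1, so H_1 ≅ Z^2.
  H_2: rank ker ∂_2 − rank ∂_3 = (1 − 1) − 0 = 0, and there is no ∂_3, so H_2 ≅ 0.

As a check, the Euler characteristic is 10 − 12 + 1 = -1, which agrees with 1 − 2 + 0 = -1.

Hence the Betti numbers are b_0 = 1, b_1 = 2, b_2 = 0.

b_0 = 1, b_1 = 2, b_2 = 0.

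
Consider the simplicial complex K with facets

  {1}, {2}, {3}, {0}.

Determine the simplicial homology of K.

K has 4 vertices.
rank ∂_0 = 0, rank ∂_1 = 0 ⇒ b_0 = 4 − 0 − 0 = 4. So H_0 ≅ Z^4.

H_0 ≅ Z^4.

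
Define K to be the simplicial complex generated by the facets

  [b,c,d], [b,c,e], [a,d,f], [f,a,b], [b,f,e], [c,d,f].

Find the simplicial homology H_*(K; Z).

Fix the vertex order a < b < c < d < e < f and write every simplex with vertices in increasing order. Then dim K = 2 and the simplices of K are:

  0-simplices (6): a, b, c, d, e, f
  1-simplices (12): ab, ad, af, bc, bd, be, bf, cd, ce, cf, df, ef
  2-simplices (6): abf, adf, bcd, bce, bef, cdf

Hence C_0 ≅ Z^6, C_1 ≅ Z^12, C_2 ≅ Z^6.

Boundary ∂_1: C_1 → C_0 maps an edge to its endpoints' difference, ∂[p,q] = q − p.
The resulting 6×12 matrix has rank 5, and its Smith normal form has invariant factors (1,1,1,1,1).

∂_2: C_2 → C_1 acts by ∂[p,q,r] = [q,r] − [p,r] + [p,q]. For instance
  ∂bce = ce − be + bc,
  ∂adf = df − af + ad.
The resulting 12×6 matrix has rank 6, and its Smith normal form has invariant factors (1,1,1,1,1,1).

From H_k ≅ ker(∂_k) / im(∂_{k+1}) we obtain:

  H_0: rank C_0 − rank ∂_1 = 6 − 5 = 1, and the invariant factors of ∂_1 are all 1, so H_0 = Z.
  H_1: rank ker ∂_1 − rank ∂_2 = (12 − 5) − 6 = 1, and the invariant factors of ∂_2 are all 1, so H_1 = Z.
  H_2: rank ker ∂_2 − rank ∂_3 = (6 − 6) − 0 = 0, and there is no ∂_3, so H_2 = 0.

As a check, the Euler characteristic is 6 − 12 + 6 = 0, which agrees with 1 − 1 + 0 = 0.

H_0 = Z,  H_1 = Z,  H_2 = 0.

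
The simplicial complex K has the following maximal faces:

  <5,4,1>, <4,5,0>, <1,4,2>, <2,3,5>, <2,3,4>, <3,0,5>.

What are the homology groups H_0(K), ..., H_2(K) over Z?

H_0 = Z,  H_1 = Z,  H_2 = 0.

K has 6 vertices, 12 edges, 6 triangles.
rank ∂_0 = 0, rank ∂_1 = 5 ⇒ b_0 = 6 − 0 − 5 = 1; all invariant factors of ∂_1 are 1 so no torsion. So H_0 = Z.
rank ∂_1 = 5, rank ∂_2 = 6 ⇒ b_1 = 12 − 5 − 6 = 1; all invariant factors of ∂_2 are 1 so no torsion. So H_1 = Z.
rank ∂_2 = 6, rank ∂_3 = 0 ⇒ b_2 = 6 − 6 − 0 = 0. So H_2 = 0.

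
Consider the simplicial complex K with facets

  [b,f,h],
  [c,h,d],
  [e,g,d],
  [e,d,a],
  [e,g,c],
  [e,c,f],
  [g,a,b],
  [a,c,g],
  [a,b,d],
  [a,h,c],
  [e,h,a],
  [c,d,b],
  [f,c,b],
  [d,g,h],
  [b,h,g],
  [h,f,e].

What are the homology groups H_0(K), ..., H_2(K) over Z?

Order the vertices as a < b < c < d < e < f < g < h. Listing each simplex with vertices in this order, K has dimension 2 with simplices:

  0-simplices (8): a, b, c, d, e, f, g, h
  1-simplices (24): ab, ac, ad, ae, ag, ah, bc, bd, bf, bg, bh, cd, ce, cf, cg, ch, de, dg, dh, ef, eg, eh, fh, gh
  2-simplices (16): abd, abg, acg, ach, ade, aeh, bcd, bcf, bfh, bgh, cdh, cef, ceg, deg, dgh, efh

Hence C_0 ≅ Z^8, C_1 ≅ Z^24, C_2 ≅ Z^16.

∂_1: C_1 → C_0 maps an edge to its endpoints' difference, ∂[p,q] = q − p. For instance
  ∂eg = g − e.
This gives a 8×24 integer matrix of rank 7; reducing to Smith normal form yields diagonal entries (1,1,1,1,1,1,1).

∂_2: C_2 → C_1 acts by ∂[p,q,r] = [q,r] − [p,r] + [p,q]. For instance
  ∂aeh = eh − ah + ae,
  ∂ach = ch − ah + ac.
The 24×16 boundary matrix has rank 15 and Smith normal form diag(1,1,1,1,1,1,1,1,1,1,1,1,1,1,1).

From H_k ≅ ker(∂_k) / im(∂_{k+1}) we obtain:

  H_0: rank C_0 − rank ∂_1 = 8 − 7 = 1, and the invariant factors of ∂_1 are all 1, so H_0 ≅ Z.
  H_1: rank ker ∂_1 − rank ∂_2 = (24 − 7) − 15 = 2, and the invariant factors of ∂_2 are all 1, so H_1 ≅ Z^2.
  H_2: rank ker ∂_2 − rank ∂_3 = (16 − 15) − 0 = 1, and there is no ∂_3, so H_2 ≅ Z.

H_0 = Z,  H_1 = Z^2,  H_2 = Z.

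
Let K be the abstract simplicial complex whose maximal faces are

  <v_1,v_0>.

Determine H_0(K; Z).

We work with the vertex ordering v_0 < v_1. The simplices of K, each written with vertices in increasing order, are:

  0-simplices (2): [v_0], [v_1]
  1-simplices (1): [v_0,v_1]

so the chain groups are C_0 ≅ Z^2, C_1 ≅ Z^1.

Boundary ∂_1: C_1 → C_0 is given by ∂[p,q] = [q] − [p].
As a 2×1 matrix over Z this has rank 1, with invariant factors (1).

From H_k ≅ ker(∂_k) / im(∂_{k+1}) we obtain:

  H_0: rank C_0 − rank ∂_1 = 2 − 1 = 1, and the invariant factors of ∂_1 are all 1, so H_0 ≅ Z.

H_0 ≅ Z.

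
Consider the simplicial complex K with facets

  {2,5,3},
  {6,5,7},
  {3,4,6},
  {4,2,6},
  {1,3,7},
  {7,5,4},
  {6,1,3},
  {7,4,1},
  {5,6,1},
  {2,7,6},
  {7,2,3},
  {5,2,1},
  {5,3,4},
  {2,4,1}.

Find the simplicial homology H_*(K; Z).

Take the total order 1 < 2 < 3 < 4 < 5 < 6 < 7 on the vertex set. Then K (dimension 2) consists of the simplices:

  0-simplices (7): [1], [2], [3], [4], [5], [6], [7]
  1-simplices (21): [1,2], [1,3], [1,4], [1,5], [1,6], [1,7], [2,3], [2,4], [2,5], [2,6], [2,7], [3,4], [3,5], [3,6], [3,7], [4,5], [4,6], [4,7], [5,6], [5,7], [6,7]
  2-simplices (14): [1,2,4], [1,2,5], [1,3,6], [1,3,7], [1,4,7], [1,5,6], [2,3,5], [2,3,7], [2,4,6], [2,6,7], [3,4,5], [3,4,6], [4,5,7], [5,6,7]

giving chain groups C_0 ≅ Z^7, C_1 ≅ Z^21, C_2 ≅ Z^14.

∂_1: C_1 → C_0 is given by ∂[p,q] = [q] − [p]. For instance
  ∂[4,7] = [7] − [4].
As a 7×21 matrix over Z this has rank 6, with invariant factors (1,1,1,1,1,1).

Boundary ∂_2: C_2 → C_1 sends each 2-simplex [p,q,r] to [q,r] − [p,r] + [p,q]. For instance
  ∂[3,4,6] = [4,6] − [3,6] + [3,4],
  ∂[1,2,4] = [2,4] − [1,4] + [1,2].
The resulting 21×14 matrix has rank 13, and its Smith normal form has invariant factors (1,1,1,1,1,1,1,1,1,1,1,1,1).

From H_k ≅ ker(∂_k) / im(∂_{k+1}) we obtain:

  H_0: rank C_0 − rank ∂_1 = 7 − 6 = 1, and the invariant factors of ∂_1 are all 1, so H_0 = Z.
  H_1: rank ker ∂_1 − rank ∂_2 = (21 − 6) − 13 = 2, and the invariant factors of ∂_2 are all 1, so H_1 = Z^2.
  H_2: rank ker ∂_2 − rank ∂_3 = (14 − 13) − 0 = 1, and there is no ∂_3, so H_2 = Z.

As a check, the Euler characteristic is 7 − 21 + 14 = 0, which agrees with 1 − 2 + 1 = 0.

H_0 ≅ Z,  H_1 ≅ Z^2,  H_2 ≅ Z.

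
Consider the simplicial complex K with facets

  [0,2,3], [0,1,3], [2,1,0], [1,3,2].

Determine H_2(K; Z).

H_2 ≅ Z.

We work with the vertex ordering 0 < 1 < 2 < 3. The simplices of K, each written with vertices in increasing order, are:

  0-simplices (4): [0], [1], [2], [3]
  1-simplices (6): [0,1], [0,2], [0,3], [1,2], [1,3], [2,3]
  2-simplices (4): [0,1,2], [0,1,3], [0,2,3], [1,2,3]

Hence C_0 ≅ Z^4, C_1 ≅ Z^6, C_2 ≅ Z^4.

∂_1: C_1 → C_0 maps an edge to its endpoints' difference, ∂[p,q] = q − p. For instance
  ∂[1,3] = [3] − [1].
This gives a 4×6 integer matrix of rank 3; reducing to Smith normal form yields diagonal entries (1,1,1).

The boundary map ∂_2: C_2 → C_1 sends each 2-simplex [p,q,r] to [q,r] − [p,r] + [p,q]. For instance
  ∂[0,2,3] = [2,3] − [0,3] + [0,2],
  ∂[1,2,3] = [2,3] − [1,3] + [1,2].
The 6×4 boundary matrix has rank 3 and Smith normal form diag(1,1,1).

Reading off H_k = ker ∂_k / im ∂_{k+1}:

  H_2: rank ker ∂_2 − rank ∂_3 = (4 − 3) − 0 = 1, and there is no ∂_3, so H_2 ≅ Z.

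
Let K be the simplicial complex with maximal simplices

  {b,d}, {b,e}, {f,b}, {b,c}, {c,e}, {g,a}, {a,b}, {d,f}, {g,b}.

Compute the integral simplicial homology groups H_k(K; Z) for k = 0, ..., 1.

Fix the vertex order a < b < c < d < e < f < g and write every simplex with vertices in increasing order. Then dim K = 1 and the simplices of K are:

  0-simplices (7): a, b, c, d, e, f, g
  1-simplices (9): ab, ag, bc, bd, be, bf, bg, ce, df

giving chain groups C_0 ≅ Z^7, C_1 ≅ Z^9.

∂_1: C_1 → C_0 sends each edge [p,q] (with p < q) to q − p. For instance
  ∂bg = g − b.
The 7×9 boundary matrix has rank 6 and Smith normal form diag(1,1,1,1,1,1).

Reading off H_k = ker ∂_k / im ∂_{k+1}:

  H_0: rank C_0 − rank ∂_1 = 7 − 6 = 1, and the invariant factors of ∂_1 are all 1, so H_0 = Z.
  H_1: rank ker ∂_1 − rank ∂_2 = (9 − 6) − 0 = 3, and there is no ∂_2, so H_1 = Z^3.

As a check, the Euler characteristic is 7 − 9 = -2, which agrees with 1 − 3 = -2.
(K is a triangulation of a wedge of 3 circles.)

H_0 ≅ Z,  H_1 ≅ Z^3.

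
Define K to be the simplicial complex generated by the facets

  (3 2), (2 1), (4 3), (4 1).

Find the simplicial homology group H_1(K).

Order the vertices as 1 < 2 < 3 < 4. Listing each simplex with vertices in this order, K has dimension 1 with simplices:

  0-simplices (4): [1], [2], [3], [4]
  1-simplices (4): [1,2], [1,4], [2,3], [3,4]

giving chain groups C_0 ≅ Z^4, C_1 ≅ Z^4.

∂_1: C_1 → C_0 sends each edge [p,q] (with p < q) to q − p. For instance
  ∂[1,4] = [4] − [1].
This gives a 4×4 integer matrix of rank 3; reducing to Smith normal form yields diagonal entries (1,1,1).

Computing H_k = (kernel of ∂_k) / (image of ∂_{k+1}):

  H_1: rank ker ∂_1 − rank ∂_2 = (4 − 3) − 0 = 1, and there is no ∂_2, so H_1 = Z.

H_1 = Z.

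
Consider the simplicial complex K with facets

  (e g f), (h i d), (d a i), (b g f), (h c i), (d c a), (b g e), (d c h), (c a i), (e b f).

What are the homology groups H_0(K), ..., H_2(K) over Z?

Fix the vertex order a < b < c < d < e < f < g < h < i and write every simplex with vertices in increasing order. Then dim K = 2 and the simplices of K are:

  0-simplices (9): a, b, c, d, e, f, g, h, i
  1-simplices (15): ac, ad, ai, be, bf, bg, cd, ch, ci, dh, di, ef, eg, fg, hi
  2-simplices (10): acd, aci, adi, bef, beg, bfg, cdh, chi, dhi, efg

Hence C_0 ≅ Z^9, C_1 ≅ Z^15, C_2 ≅ Z^10.

Boundary ∂_1: C_1 → C_0 maps an edge to its endpoints' difference, ∂[p,q] = q − p. For instance
  ∂cd = d − c.
This gives a 9×15 integer matrix of rank 7; reducing to Smith normal form yields diagonal entries (1,1,1,1,1,1,1).

∂_2: C_2 → C_1 maps a triangle to the signed sum of its edges. For instance
  ∂dhi = hi − di + dh,
  ∂bfg = fg − bg + bf.
The resulting 15×10 matrix has rank 8, and its Smith normal form has invariant factors (1,1,1,1,1,1,1,1).

Reading off H_k = ker ∂_k / im ∂_{k+1}:

  H_0: rank C_0 − rank ∂_1 = 9 − 7 = 2, and the invariant factors of ∂_1 are all 1, so H_0 = Z^2.
  H_1: rank ker ∂_1 − rank ∂_2 = (15 − 7) − 8 = 0, and the invariant factors of ∂_2 are all 1, so H_1 = 0.
  H_2: rank ker ∂_2 − rank ∂_3 = (10 − 8) − 0 = 2, and there is no ∂_3, so H_2 = Z^2.

As a check, the Euler characteristic is 9 − 15 + 10 = 4, which agrees with 2 − 0 + 2 = 4.
(K is a triangulation of the disjoint union of the 2-sphere S^2 and the 2-sphere S^2.)

H_0 ≅ Z^2,  H_1 = 0,  H_2 ≅ Z^2.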